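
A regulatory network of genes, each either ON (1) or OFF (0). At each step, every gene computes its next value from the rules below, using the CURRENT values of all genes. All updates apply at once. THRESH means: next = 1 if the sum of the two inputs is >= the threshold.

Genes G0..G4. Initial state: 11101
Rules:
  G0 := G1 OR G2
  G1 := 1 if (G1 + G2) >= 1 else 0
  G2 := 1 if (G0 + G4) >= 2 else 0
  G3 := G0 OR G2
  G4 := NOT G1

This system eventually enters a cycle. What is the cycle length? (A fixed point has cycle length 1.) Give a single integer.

Step 0: 11101
Step 1: G0=G1|G2=1|1=1 G1=(1+1>=1)=1 G2=(1+1>=2)=1 G3=G0|G2=1|1=1 G4=NOT G1=NOT 1=0 -> 11110
Step 2: G0=G1|G2=1|1=1 G1=(1+1>=1)=1 G2=(1+0>=2)=0 G3=G0|G2=1|1=1 G4=NOT G1=NOT 1=0 -> 11010
Step 3: G0=G1|G2=1|0=1 G1=(1+0>=1)=1 G2=(1+0>=2)=0 G3=G0|G2=1|0=1 G4=NOT G1=NOT 1=0 -> 11010
State from step 3 equals state from step 2 -> cycle length 1

Answer: 1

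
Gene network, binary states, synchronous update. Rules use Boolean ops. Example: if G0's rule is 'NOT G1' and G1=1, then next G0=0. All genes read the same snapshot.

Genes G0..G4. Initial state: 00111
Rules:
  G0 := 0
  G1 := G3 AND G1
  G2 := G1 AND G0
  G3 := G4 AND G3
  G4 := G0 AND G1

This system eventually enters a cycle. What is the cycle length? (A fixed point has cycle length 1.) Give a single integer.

Answer: 1

Derivation:
Step 0: 00111
Step 1: G0=0(const) G1=G3&G1=1&0=0 G2=G1&G0=0&0=0 G3=G4&G3=1&1=1 G4=G0&G1=0&0=0 -> 00010
Step 2: G0=0(const) G1=G3&G1=1&0=0 G2=G1&G0=0&0=0 G3=G4&G3=0&1=0 G4=G0&G1=0&0=0 -> 00000
Step 3: G0=0(const) G1=G3&G1=0&0=0 G2=G1&G0=0&0=0 G3=G4&G3=0&0=0 G4=G0&G1=0&0=0 -> 00000
State from step 3 equals state from step 2 -> cycle length 1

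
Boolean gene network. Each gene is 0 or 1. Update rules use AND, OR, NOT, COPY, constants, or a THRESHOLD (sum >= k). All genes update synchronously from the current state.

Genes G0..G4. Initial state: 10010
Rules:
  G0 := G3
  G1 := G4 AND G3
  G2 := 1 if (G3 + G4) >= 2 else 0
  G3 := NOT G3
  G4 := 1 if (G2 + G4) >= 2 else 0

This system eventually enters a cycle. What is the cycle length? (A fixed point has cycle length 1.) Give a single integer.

Answer: 2

Derivation:
Step 0: 10010
Step 1: G0=G3=1 G1=G4&G3=0&1=0 G2=(1+0>=2)=0 G3=NOT G3=NOT 1=0 G4=(0+0>=2)=0 -> 10000
Step 2: G0=G3=0 G1=G4&G3=0&0=0 G2=(0+0>=2)=0 G3=NOT G3=NOT 0=1 G4=(0+0>=2)=0 -> 00010
Step 3: G0=G3=1 G1=G4&G3=0&1=0 G2=(1+0>=2)=0 G3=NOT G3=NOT 1=0 G4=(0+0>=2)=0 -> 10000
State from step 3 equals state from step 1 -> cycle length 2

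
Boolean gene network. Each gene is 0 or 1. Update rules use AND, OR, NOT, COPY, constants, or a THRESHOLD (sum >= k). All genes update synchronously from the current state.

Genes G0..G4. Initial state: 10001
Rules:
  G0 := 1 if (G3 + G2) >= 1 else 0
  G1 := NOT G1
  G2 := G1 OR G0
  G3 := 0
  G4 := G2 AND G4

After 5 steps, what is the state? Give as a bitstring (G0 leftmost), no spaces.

Step 1: G0=(0+0>=1)=0 G1=NOT G1=NOT 0=1 G2=G1|G0=0|1=1 G3=0(const) G4=G2&G4=0&1=0 -> 01100
Step 2: G0=(0+1>=1)=1 G1=NOT G1=NOT 1=0 G2=G1|G0=1|0=1 G3=0(const) G4=G2&G4=1&0=0 -> 10100
Step 3: G0=(0+1>=1)=1 G1=NOT G1=NOT 0=1 G2=G1|G0=0|1=1 G3=0(const) G4=G2&G4=1&0=0 -> 11100
Step 4: G0=(0+1>=1)=1 G1=NOT G1=NOT 1=0 G2=G1|G0=1|1=1 G3=0(const) G4=G2&G4=1&0=0 -> 10100
Step 5: G0=(0+1>=1)=1 G1=NOT G1=NOT 0=1 G2=G1|G0=0|1=1 G3=0(const) G4=G2&G4=1&0=0 -> 11100

11100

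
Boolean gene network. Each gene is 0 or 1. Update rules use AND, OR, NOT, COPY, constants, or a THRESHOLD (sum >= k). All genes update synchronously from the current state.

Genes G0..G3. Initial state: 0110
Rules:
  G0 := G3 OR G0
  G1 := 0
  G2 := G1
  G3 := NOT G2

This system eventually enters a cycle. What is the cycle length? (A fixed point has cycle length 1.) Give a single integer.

Step 0: 0110
Step 1: G0=G3|G0=0|0=0 G1=0(const) G2=G1=1 G3=NOT G2=NOT 1=0 -> 0010
Step 2: G0=G3|G0=0|0=0 G1=0(const) G2=G1=0 G3=NOT G2=NOT 1=0 -> 0000
Step 3: G0=G3|G0=0|0=0 G1=0(const) G2=G1=0 G3=NOT G2=NOT 0=1 -> 0001
Step 4: G0=G3|G0=1|0=1 G1=0(const) G2=G1=0 G3=NOT G2=NOT 0=1 -> 1001
Step 5: G0=G3|G0=1|1=1 G1=0(const) G2=G1=0 G3=NOT G2=NOT 0=1 -> 1001
State from step 5 equals state from step 4 -> cycle length 1

Answer: 1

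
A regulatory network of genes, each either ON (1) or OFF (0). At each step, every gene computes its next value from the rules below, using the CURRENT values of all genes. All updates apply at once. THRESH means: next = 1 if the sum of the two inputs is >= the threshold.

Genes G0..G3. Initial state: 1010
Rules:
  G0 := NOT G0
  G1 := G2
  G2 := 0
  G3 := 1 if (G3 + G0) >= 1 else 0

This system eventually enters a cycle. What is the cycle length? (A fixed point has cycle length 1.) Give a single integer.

Step 0: 1010
Step 1: G0=NOT G0=NOT 1=0 G1=G2=1 G2=0(const) G3=(0+1>=1)=1 -> 0101
Step 2: G0=NOT G0=NOT 0=1 G1=G2=0 G2=0(const) G3=(1+0>=1)=1 -> 1001
Step 3: G0=NOT G0=NOT 1=0 G1=G2=0 G2=0(const) G3=(1+1>=1)=1 -> 0001
Step 4: G0=NOT G0=NOT 0=1 G1=G2=0 G2=0(const) G3=(1+0>=1)=1 -> 1001
State from step 4 equals state from step 2 -> cycle length 2

Answer: 2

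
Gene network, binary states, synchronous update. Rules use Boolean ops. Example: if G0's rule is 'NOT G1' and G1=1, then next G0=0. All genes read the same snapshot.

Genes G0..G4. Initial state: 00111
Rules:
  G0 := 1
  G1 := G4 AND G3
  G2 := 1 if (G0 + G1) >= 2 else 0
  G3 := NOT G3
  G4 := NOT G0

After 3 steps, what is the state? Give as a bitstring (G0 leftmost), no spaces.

Step 1: G0=1(const) G1=G4&G3=1&1=1 G2=(0+0>=2)=0 G3=NOT G3=NOT 1=0 G4=NOT G0=NOT 0=1 -> 11001
Step 2: G0=1(const) G1=G4&G3=1&0=0 G2=(1+1>=2)=1 G3=NOT G3=NOT 0=1 G4=NOT G0=NOT 1=0 -> 10110
Step 3: G0=1(const) G1=G4&G3=0&1=0 G2=(1+0>=2)=0 G3=NOT G3=NOT 1=0 G4=NOT G0=NOT 1=0 -> 10000

10000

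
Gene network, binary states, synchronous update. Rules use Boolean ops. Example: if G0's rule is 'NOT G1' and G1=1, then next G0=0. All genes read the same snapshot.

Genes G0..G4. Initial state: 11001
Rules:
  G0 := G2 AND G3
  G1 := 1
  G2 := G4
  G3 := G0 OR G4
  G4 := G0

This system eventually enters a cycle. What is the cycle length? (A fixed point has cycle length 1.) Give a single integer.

Step 0: 11001
Step 1: G0=G2&G3=0&0=0 G1=1(const) G2=G4=1 G3=G0|G4=1|1=1 G4=G0=1 -> 01111
Step 2: G0=G2&G3=1&1=1 G1=1(const) G2=G4=1 G3=G0|G4=0|1=1 G4=G0=0 -> 11110
Step 3: G0=G2&G3=1&1=1 G1=1(const) G2=G4=0 G3=G0|G4=1|0=1 G4=G0=1 -> 11011
Step 4: G0=G2&G3=0&1=0 G1=1(const) G2=G4=1 G3=G0|G4=1|1=1 G4=G0=1 -> 01111
State from step 4 equals state from step 1 -> cycle length 3

Answer: 3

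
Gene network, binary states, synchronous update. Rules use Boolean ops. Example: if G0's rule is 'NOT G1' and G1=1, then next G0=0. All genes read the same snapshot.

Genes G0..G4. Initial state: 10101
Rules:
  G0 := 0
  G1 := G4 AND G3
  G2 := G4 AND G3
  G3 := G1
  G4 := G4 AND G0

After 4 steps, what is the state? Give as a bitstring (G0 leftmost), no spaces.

Step 1: G0=0(const) G1=G4&G3=1&0=0 G2=G4&G3=1&0=0 G3=G1=0 G4=G4&G0=1&1=1 -> 00001
Step 2: G0=0(const) G1=G4&G3=1&0=0 G2=G4&G3=1&0=0 G3=G1=0 G4=G4&G0=1&0=0 -> 00000
Step 3: G0=0(const) G1=G4&G3=0&0=0 G2=G4&G3=0&0=0 G3=G1=0 G4=G4&G0=0&0=0 -> 00000
Step 4: G0=0(const) G1=G4&G3=0&0=0 G2=G4&G3=0&0=0 G3=G1=0 G4=G4&G0=0&0=0 -> 00000

00000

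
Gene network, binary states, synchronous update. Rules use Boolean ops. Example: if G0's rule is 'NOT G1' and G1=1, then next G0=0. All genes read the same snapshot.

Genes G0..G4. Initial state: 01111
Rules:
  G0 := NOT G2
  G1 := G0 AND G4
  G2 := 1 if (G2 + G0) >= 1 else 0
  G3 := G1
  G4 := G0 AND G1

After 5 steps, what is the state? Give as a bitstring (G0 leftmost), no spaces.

Step 1: G0=NOT G2=NOT 1=0 G1=G0&G4=0&1=0 G2=(1+0>=1)=1 G3=G1=1 G4=G0&G1=0&1=0 -> 00110
Step 2: G0=NOT G2=NOT 1=0 G1=G0&G4=0&0=0 G2=(1+0>=1)=1 G3=G1=0 G4=G0&G1=0&0=0 -> 00100
Step 3: G0=NOT G2=NOT 1=0 G1=G0&G4=0&0=0 G2=(1+0>=1)=1 G3=G1=0 G4=G0&G1=0&0=0 -> 00100
Step 4: G0=NOT G2=NOT 1=0 G1=G0&G4=0&0=0 G2=(1+0>=1)=1 G3=G1=0 G4=G0&G1=0&0=0 -> 00100
Step 5: G0=NOT G2=NOT 1=0 G1=G0&G4=0&0=0 G2=(1+0>=1)=1 G3=G1=0 G4=G0&G1=0&0=0 -> 00100

00100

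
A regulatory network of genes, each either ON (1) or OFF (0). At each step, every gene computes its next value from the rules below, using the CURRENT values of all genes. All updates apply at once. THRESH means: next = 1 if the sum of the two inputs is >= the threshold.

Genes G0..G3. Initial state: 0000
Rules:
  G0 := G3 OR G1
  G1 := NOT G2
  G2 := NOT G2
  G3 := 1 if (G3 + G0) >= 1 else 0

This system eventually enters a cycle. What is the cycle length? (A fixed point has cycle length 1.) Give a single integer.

Step 0: 0000
Step 1: G0=G3|G1=0|0=0 G1=NOT G2=NOT 0=1 G2=NOT G2=NOT 0=1 G3=(0+0>=1)=0 -> 0110
Step 2: G0=G3|G1=0|1=1 G1=NOT G2=NOT 1=0 G2=NOT G2=NOT 1=0 G3=(0+0>=1)=0 -> 1000
Step 3: G0=G3|G1=0|0=0 G1=NOT G2=NOT 0=1 G2=NOT G2=NOT 0=1 G3=(0+1>=1)=1 -> 0111
Step 4: G0=G3|G1=1|1=1 G1=NOT G2=NOT 1=0 G2=NOT G2=NOT 1=0 G3=(1+0>=1)=1 -> 1001
Step 5: G0=G3|G1=1|0=1 G1=NOT G2=NOT 0=1 G2=NOT G2=NOT 0=1 G3=(1+1>=1)=1 -> 1111
Step 6: G0=G3|G1=1|1=1 G1=NOT G2=NOT 1=0 G2=NOT G2=NOT 1=0 G3=(1+1>=1)=1 -> 1001
State from step 6 equals state from step 4 -> cycle length 2

Answer: 2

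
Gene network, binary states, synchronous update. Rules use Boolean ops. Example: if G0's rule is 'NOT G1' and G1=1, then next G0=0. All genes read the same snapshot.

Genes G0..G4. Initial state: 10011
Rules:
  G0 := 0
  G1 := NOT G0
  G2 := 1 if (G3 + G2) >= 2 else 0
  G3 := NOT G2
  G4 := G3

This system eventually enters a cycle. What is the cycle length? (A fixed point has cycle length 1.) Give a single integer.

Step 0: 10011
Step 1: G0=0(const) G1=NOT G0=NOT 1=0 G2=(1+0>=2)=0 G3=NOT G2=NOT 0=1 G4=G3=1 -> 00011
Step 2: G0=0(const) G1=NOT G0=NOT 0=1 G2=(1+0>=2)=0 G3=NOT G2=NOT 0=1 G4=G3=1 -> 01011
Step 3: G0=0(const) G1=NOT G0=NOT 0=1 G2=(1+0>=2)=0 G3=NOT G2=NOT 0=1 G4=G3=1 -> 01011
State from step 3 equals state from step 2 -> cycle length 1

Answer: 1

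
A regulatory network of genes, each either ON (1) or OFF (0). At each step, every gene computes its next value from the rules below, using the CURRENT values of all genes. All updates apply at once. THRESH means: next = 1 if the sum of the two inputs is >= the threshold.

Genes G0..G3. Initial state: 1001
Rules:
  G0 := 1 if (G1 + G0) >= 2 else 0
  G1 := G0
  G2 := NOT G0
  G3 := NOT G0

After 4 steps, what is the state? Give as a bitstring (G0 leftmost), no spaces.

Step 1: G0=(0+1>=2)=0 G1=G0=1 G2=NOT G0=NOT 1=0 G3=NOT G0=NOT 1=0 -> 0100
Step 2: G0=(1+0>=2)=0 G1=G0=0 G2=NOT G0=NOT 0=1 G3=NOT G0=NOT 0=1 -> 0011
Step 3: G0=(0+0>=2)=0 G1=G0=0 G2=NOT G0=NOT 0=1 G3=NOT G0=NOT 0=1 -> 0011
Step 4: G0=(0+0>=2)=0 G1=G0=0 G2=NOT G0=NOT 0=1 G3=NOT G0=NOT 0=1 -> 0011

0011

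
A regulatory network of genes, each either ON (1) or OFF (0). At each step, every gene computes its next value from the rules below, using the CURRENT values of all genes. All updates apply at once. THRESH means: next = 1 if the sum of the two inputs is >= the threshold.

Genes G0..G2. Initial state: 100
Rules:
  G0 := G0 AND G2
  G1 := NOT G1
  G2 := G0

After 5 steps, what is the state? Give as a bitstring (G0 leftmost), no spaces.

Step 1: G0=G0&G2=1&0=0 G1=NOT G1=NOT 0=1 G2=G0=1 -> 011
Step 2: G0=G0&G2=0&1=0 G1=NOT G1=NOT 1=0 G2=G0=0 -> 000
Step 3: G0=G0&G2=0&0=0 G1=NOT G1=NOT 0=1 G2=G0=0 -> 010
Step 4: G0=G0&G2=0&0=0 G1=NOT G1=NOT 1=0 G2=G0=0 -> 000
Step 5: G0=G0&G2=0&0=0 G1=NOT G1=NOT 0=1 G2=G0=0 -> 010

010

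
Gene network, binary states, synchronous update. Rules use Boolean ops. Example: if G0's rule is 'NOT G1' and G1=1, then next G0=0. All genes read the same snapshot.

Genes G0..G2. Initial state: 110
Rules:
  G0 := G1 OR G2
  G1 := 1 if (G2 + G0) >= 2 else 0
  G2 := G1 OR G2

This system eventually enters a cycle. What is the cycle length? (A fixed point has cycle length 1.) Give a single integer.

Answer: 1

Derivation:
Step 0: 110
Step 1: G0=G1|G2=1|0=1 G1=(0+1>=2)=0 G2=G1|G2=1|0=1 -> 101
Step 2: G0=G1|G2=0|1=1 G1=(1+1>=2)=1 G2=G1|G2=0|1=1 -> 111
Step 3: G0=G1|G2=1|1=1 G1=(1+1>=2)=1 G2=G1|G2=1|1=1 -> 111
State from step 3 equals state from step 2 -> cycle length 1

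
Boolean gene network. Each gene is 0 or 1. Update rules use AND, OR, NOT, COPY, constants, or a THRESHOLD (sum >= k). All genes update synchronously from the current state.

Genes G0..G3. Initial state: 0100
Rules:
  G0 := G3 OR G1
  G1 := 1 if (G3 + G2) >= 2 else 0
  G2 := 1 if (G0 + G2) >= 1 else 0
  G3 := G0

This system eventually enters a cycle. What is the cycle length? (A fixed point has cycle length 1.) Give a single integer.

Step 0: 0100
Step 1: G0=G3|G1=0|1=1 G1=(0+0>=2)=0 G2=(0+0>=1)=0 G3=G0=0 -> 1000
Step 2: G0=G3|G1=0|0=0 G1=(0+0>=2)=0 G2=(1+0>=1)=1 G3=G0=1 -> 0011
Step 3: G0=G3|G1=1|0=1 G1=(1+1>=2)=1 G2=(0+1>=1)=1 G3=G0=0 -> 1110
Step 4: G0=G3|G1=0|1=1 G1=(0+1>=2)=0 G2=(1+1>=1)=1 G3=G0=1 -> 1011
Step 5: G0=G3|G1=1|0=1 G1=(1+1>=2)=1 G2=(1+1>=1)=1 G3=G0=1 -> 1111
Step 6: G0=G3|G1=1|1=1 G1=(1+1>=2)=1 G2=(1+1>=1)=1 G3=G0=1 -> 1111
State from step 6 equals state from step 5 -> cycle length 1

Answer: 1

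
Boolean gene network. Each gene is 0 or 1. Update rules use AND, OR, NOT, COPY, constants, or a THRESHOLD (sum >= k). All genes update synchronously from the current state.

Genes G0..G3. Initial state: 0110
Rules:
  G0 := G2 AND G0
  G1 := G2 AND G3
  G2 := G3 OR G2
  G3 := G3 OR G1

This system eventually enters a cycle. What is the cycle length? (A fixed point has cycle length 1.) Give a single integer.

Answer: 1

Derivation:
Step 0: 0110
Step 1: G0=G2&G0=1&0=0 G1=G2&G3=1&0=0 G2=G3|G2=0|1=1 G3=G3|G1=0|1=1 -> 0011
Step 2: G0=G2&G0=1&0=0 G1=G2&G3=1&1=1 G2=G3|G2=1|1=1 G3=G3|G1=1|0=1 -> 0111
Step 3: G0=G2&G0=1&0=0 G1=G2&G3=1&1=1 G2=G3|G2=1|1=1 G3=G3|G1=1|1=1 -> 0111
State from step 3 equals state from step 2 -> cycle length 1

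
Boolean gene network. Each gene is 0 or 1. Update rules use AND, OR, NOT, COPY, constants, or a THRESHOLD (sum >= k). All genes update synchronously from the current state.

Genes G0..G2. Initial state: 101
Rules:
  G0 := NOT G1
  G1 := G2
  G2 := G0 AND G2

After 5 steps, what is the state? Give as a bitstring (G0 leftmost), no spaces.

Step 1: G0=NOT G1=NOT 0=1 G1=G2=1 G2=G0&G2=1&1=1 -> 111
Step 2: G0=NOT G1=NOT 1=0 G1=G2=1 G2=G0&G2=1&1=1 -> 011
Step 3: G0=NOT G1=NOT 1=0 G1=G2=1 G2=G0&G2=0&1=0 -> 010
Step 4: G0=NOT G1=NOT 1=0 G1=G2=0 G2=G0&G2=0&0=0 -> 000
Step 5: G0=NOT G1=NOT 0=1 G1=G2=0 G2=G0&G2=0&0=0 -> 100

100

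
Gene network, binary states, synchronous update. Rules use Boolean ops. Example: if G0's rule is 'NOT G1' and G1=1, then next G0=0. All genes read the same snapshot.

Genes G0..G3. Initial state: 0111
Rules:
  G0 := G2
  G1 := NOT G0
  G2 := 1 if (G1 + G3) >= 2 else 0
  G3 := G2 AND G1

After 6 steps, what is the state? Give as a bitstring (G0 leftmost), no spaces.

Step 1: G0=G2=1 G1=NOT G0=NOT 0=1 G2=(1+1>=2)=1 G3=G2&G1=1&1=1 -> 1111
Step 2: G0=G2=1 G1=NOT G0=NOT 1=0 G2=(1+1>=2)=1 G3=G2&G1=1&1=1 -> 1011
Step 3: G0=G2=1 G1=NOT G0=NOT 1=0 G2=(0+1>=2)=0 G3=G2&G1=1&0=0 -> 1000
Step 4: G0=G2=0 G1=NOT G0=NOT 1=0 G2=(0+0>=2)=0 G3=G2&G1=0&0=0 -> 0000
Step 5: G0=G2=0 G1=NOT G0=NOT 0=1 G2=(0+0>=2)=0 G3=G2&G1=0&0=0 -> 0100
Step 6: G0=G2=0 G1=NOT G0=NOT 0=1 G2=(1+0>=2)=0 G3=G2&G1=0&1=0 -> 0100

0100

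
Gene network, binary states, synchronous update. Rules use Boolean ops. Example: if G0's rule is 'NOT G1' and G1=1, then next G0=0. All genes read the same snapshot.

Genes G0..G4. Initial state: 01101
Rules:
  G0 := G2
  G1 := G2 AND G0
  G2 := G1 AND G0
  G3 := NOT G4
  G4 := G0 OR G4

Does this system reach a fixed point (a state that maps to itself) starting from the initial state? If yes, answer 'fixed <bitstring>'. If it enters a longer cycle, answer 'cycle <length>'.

Step 0: 01101
Step 1: G0=G2=1 G1=G2&G0=1&0=0 G2=G1&G0=1&0=0 G3=NOT G4=NOT 1=0 G4=G0|G4=0|1=1 -> 10001
Step 2: G0=G2=0 G1=G2&G0=0&1=0 G2=G1&G0=0&1=0 G3=NOT G4=NOT 1=0 G4=G0|G4=1|1=1 -> 00001
Step 3: G0=G2=0 G1=G2&G0=0&0=0 G2=G1&G0=0&0=0 G3=NOT G4=NOT 1=0 G4=G0|G4=0|1=1 -> 00001
Fixed point reached at step 2: 00001

Answer: fixed 00001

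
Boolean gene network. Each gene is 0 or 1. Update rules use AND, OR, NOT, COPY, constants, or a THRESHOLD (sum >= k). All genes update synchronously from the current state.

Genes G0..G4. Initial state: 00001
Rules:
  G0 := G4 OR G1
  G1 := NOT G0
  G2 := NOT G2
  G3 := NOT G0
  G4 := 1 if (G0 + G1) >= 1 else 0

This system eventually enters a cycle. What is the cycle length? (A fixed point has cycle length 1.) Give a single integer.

Step 0: 00001
Step 1: G0=G4|G1=1|0=1 G1=NOT G0=NOT 0=1 G2=NOT G2=NOT 0=1 G3=NOT G0=NOT 0=1 G4=(0+0>=1)=0 -> 11110
Step 2: G0=G4|G1=0|1=1 G1=NOT G0=NOT 1=0 G2=NOT G2=NOT 1=0 G3=NOT G0=NOT 1=0 G4=(1+1>=1)=1 -> 10001
Step 3: G0=G4|G1=1|0=1 G1=NOT G0=NOT 1=0 G2=NOT G2=NOT 0=1 G3=NOT G0=NOT 1=0 G4=(1+0>=1)=1 -> 10101
Step 4: G0=G4|G1=1|0=1 G1=NOT G0=NOT 1=0 G2=NOT G2=NOT 1=0 G3=NOT G0=NOT 1=0 G4=(1+0>=1)=1 -> 10001
State from step 4 equals state from step 2 -> cycle length 2

Answer: 2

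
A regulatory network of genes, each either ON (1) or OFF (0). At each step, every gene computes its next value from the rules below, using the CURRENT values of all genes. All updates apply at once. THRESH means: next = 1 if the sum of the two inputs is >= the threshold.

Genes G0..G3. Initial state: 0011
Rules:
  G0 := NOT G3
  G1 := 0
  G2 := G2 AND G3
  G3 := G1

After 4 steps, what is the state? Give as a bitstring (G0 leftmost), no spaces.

Step 1: G0=NOT G3=NOT 1=0 G1=0(const) G2=G2&G3=1&1=1 G3=G1=0 -> 0010
Step 2: G0=NOT G3=NOT 0=1 G1=0(const) G2=G2&G3=1&0=0 G3=G1=0 -> 1000
Step 3: G0=NOT G3=NOT 0=1 G1=0(const) G2=G2&G3=0&0=0 G3=G1=0 -> 1000
Step 4: G0=NOT G3=NOT 0=1 G1=0(const) G2=G2&G3=0&0=0 G3=G1=0 -> 1000

1000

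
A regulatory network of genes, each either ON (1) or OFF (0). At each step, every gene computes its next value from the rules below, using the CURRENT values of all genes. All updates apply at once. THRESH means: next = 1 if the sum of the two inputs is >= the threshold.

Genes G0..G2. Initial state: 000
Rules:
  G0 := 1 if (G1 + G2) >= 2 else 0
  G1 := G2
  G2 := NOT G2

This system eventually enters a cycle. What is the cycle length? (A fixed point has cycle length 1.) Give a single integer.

Step 0: 000
Step 1: G0=(0+0>=2)=0 G1=G2=0 G2=NOT G2=NOT 0=1 -> 001
Step 2: G0=(0+1>=2)=0 G1=G2=1 G2=NOT G2=NOT 1=0 -> 010
Step 3: G0=(1+0>=2)=0 G1=G2=0 G2=NOT G2=NOT 0=1 -> 001
State from step 3 equals state from step 1 -> cycle length 2

Answer: 2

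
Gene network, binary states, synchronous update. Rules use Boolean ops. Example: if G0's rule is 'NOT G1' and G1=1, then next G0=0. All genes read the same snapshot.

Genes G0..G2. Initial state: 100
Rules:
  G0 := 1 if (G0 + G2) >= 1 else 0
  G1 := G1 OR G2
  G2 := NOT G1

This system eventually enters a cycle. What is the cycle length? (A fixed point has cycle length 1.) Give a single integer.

Answer: 1

Derivation:
Step 0: 100
Step 1: G0=(1+0>=1)=1 G1=G1|G2=0|0=0 G2=NOT G1=NOT 0=1 -> 101
Step 2: G0=(1+1>=1)=1 G1=G1|G2=0|1=1 G2=NOT G1=NOT 0=1 -> 111
Step 3: G0=(1+1>=1)=1 G1=G1|G2=1|1=1 G2=NOT G1=NOT 1=0 -> 110
Step 4: G0=(1+0>=1)=1 G1=G1|G2=1|0=1 G2=NOT G1=NOT 1=0 -> 110
State from step 4 equals state from step 3 -> cycle length 1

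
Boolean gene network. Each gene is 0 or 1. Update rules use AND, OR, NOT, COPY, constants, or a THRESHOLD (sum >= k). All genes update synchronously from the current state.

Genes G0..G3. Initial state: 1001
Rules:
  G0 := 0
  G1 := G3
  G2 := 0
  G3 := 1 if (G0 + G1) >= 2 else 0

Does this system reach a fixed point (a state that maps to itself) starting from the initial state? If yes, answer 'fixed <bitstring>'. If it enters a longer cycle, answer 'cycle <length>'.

Answer: fixed 0000

Derivation:
Step 0: 1001
Step 1: G0=0(const) G1=G3=1 G2=0(const) G3=(1+0>=2)=0 -> 0100
Step 2: G0=0(const) G1=G3=0 G2=0(const) G3=(0+1>=2)=0 -> 0000
Step 3: G0=0(const) G1=G3=0 G2=0(const) G3=(0+0>=2)=0 -> 0000
Fixed point reached at step 2: 0000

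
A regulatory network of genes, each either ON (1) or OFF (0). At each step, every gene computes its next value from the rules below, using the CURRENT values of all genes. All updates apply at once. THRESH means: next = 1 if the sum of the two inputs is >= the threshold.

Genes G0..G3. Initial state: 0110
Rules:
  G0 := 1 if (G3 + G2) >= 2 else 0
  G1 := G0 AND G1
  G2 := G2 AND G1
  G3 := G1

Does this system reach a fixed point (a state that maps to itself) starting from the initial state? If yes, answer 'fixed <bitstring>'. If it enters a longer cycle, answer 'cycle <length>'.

Answer: fixed 0000

Derivation:
Step 0: 0110
Step 1: G0=(0+1>=2)=0 G1=G0&G1=0&1=0 G2=G2&G1=1&1=1 G3=G1=1 -> 0011
Step 2: G0=(1+1>=2)=1 G1=G0&G1=0&0=0 G2=G2&G1=1&0=0 G3=G1=0 -> 1000
Step 3: G0=(0+0>=2)=0 G1=G0&G1=1&0=0 G2=G2&G1=0&0=0 G3=G1=0 -> 0000
Step 4: G0=(0+0>=2)=0 G1=G0&G1=0&0=0 G2=G2&G1=0&0=0 G3=G1=0 -> 0000
Fixed point reached at step 3: 0000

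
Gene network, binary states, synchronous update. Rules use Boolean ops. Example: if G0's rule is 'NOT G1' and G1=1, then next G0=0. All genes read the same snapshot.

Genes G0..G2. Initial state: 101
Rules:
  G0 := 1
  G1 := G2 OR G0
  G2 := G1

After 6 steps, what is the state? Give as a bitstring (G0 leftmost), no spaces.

Step 1: G0=1(const) G1=G2|G0=1|1=1 G2=G1=0 -> 110
Step 2: G0=1(const) G1=G2|G0=0|1=1 G2=G1=1 -> 111
Step 3: G0=1(const) G1=G2|G0=1|1=1 G2=G1=1 -> 111
Step 4: G0=1(const) G1=G2|G0=1|1=1 G2=G1=1 -> 111
Step 5: G0=1(const) G1=G2|G0=1|1=1 G2=G1=1 -> 111
Step 6: G0=1(const) G1=G2|G0=1|1=1 G2=G1=1 -> 111

111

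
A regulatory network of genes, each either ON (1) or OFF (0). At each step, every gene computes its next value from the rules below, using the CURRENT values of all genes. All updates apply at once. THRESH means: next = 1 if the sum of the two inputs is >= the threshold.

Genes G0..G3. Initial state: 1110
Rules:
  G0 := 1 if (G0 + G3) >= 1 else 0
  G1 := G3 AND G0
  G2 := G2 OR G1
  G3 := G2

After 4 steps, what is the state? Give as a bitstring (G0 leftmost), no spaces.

Step 1: G0=(1+0>=1)=1 G1=G3&G0=0&1=0 G2=G2|G1=1|1=1 G3=G2=1 -> 1011
Step 2: G0=(1+1>=1)=1 G1=G3&G0=1&1=1 G2=G2|G1=1|0=1 G3=G2=1 -> 1111
Step 3: G0=(1+1>=1)=1 G1=G3&G0=1&1=1 G2=G2|G1=1|1=1 G3=G2=1 -> 1111
Step 4: G0=(1+1>=1)=1 G1=G3&G0=1&1=1 G2=G2|G1=1|1=1 G3=G2=1 -> 1111

1111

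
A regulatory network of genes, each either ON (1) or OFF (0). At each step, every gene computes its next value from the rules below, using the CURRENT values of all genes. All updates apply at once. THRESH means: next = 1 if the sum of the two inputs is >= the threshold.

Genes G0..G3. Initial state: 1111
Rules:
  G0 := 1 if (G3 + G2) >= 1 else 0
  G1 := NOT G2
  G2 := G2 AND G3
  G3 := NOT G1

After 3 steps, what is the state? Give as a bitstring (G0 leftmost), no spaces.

Step 1: G0=(1+1>=1)=1 G1=NOT G2=NOT 1=0 G2=G2&G3=1&1=1 G3=NOT G1=NOT 1=0 -> 1010
Step 2: G0=(0+1>=1)=1 G1=NOT G2=NOT 1=0 G2=G2&G3=1&0=0 G3=NOT G1=NOT 0=1 -> 1001
Step 3: G0=(1+0>=1)=1 G1=NOT G2=NOT 0=1 G2=G2&G3=0&1=0 G3=NOT G1=NOT 0=1 -> 1101

1101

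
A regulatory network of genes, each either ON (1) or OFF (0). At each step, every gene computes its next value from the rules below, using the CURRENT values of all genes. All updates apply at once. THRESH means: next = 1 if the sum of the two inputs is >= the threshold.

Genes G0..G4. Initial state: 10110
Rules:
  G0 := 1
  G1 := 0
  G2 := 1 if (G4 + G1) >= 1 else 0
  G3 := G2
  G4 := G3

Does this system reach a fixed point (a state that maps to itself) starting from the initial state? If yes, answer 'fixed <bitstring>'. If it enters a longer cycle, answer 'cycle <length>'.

Answer: cycle 3

Derivation:
Step 0: 10110
Step 1: G0=1(const) G1=0(const) G2=(0+0>=1)=0 G3=G2=1 G4=G3=1 -> 10011
Step 2: G0=1(const) G1=0(const) G2=(1+0>=1)=1 G3=G2=0 G4=G3=1 -> 10101
Step 3: G0=1(const) G1=0(const) G2=(1+0>=1)=1 G3=G2=1 G4=G3=0 -> 10110
Cycle of length 3 starting at step 0 -> no fixed point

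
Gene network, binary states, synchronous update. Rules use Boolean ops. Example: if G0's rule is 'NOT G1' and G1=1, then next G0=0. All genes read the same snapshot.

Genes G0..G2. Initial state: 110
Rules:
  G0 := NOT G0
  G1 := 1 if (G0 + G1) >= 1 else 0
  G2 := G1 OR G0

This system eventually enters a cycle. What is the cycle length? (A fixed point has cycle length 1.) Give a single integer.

Answer: 2

Derivation:
Step 0: 110
Step 1: G0=NOT G0=NOT 1=0 G1=(1+1>=1)=1 G2=G1|G0=1|1=1 -> 011
Step 2: G0=NOT G0=NOT 0=1 G1=(0+1>=1)=1 G2=G1|G0=1|0=1 -> 111
Step 3: G0=NOT G0=NOT 1=0 G1=(1+1>=1)=1 G2=G1|G0=1|1=1 -> 011
State from step 3 equals state from step 1 -> cycle length 2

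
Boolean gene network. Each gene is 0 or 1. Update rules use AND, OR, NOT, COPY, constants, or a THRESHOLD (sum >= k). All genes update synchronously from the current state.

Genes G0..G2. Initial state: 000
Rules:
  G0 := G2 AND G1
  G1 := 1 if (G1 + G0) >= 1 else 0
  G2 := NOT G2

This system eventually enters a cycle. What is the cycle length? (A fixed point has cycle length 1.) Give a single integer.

Step 0: 000
Step 1: G0=G2&G1=0&0=0 G1=(0+0>=1)=0 G2=NOT G2=NOT 0=1 -> 001
Step 2: G0=G2&G1=1&0=0 G1=(0+0>=1)=0 G2=NOT G2=NOT 1=0 -> 000
State from step 2 equals state from step 0 -> cycle length 2

Answer: 2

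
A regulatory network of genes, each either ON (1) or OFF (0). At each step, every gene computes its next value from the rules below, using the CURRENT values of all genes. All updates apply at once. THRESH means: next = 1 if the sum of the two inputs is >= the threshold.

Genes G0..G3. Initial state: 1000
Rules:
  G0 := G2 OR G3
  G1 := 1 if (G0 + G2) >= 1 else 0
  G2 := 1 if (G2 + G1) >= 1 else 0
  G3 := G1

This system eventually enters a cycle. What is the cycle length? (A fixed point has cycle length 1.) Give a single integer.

Answer: 1

Derivation:
Step 0: 1000
Step 1: G0=G2|G3=0|0=0 G1=(1+0>=1)=1 G2=(0+0>=1)=0 G3=G1=0 -> 0100
Step 2: G0=G2|G3=0|0=0 G1=(0+0>=1)=0 G2=(0+1>=1)=1 G3=G1=1 -> 0011
Step 3: G0=G2|G3=1|1=1 G1=(0+1>=1)=1 G2=(1+0>=1)=1 G3=G1=0 -> 1110
Step 4: G0=G2|G3=1|0=1 G1=(1+1>=1)=1 G2=(1+1>=1)=1 G3=G1=1 -> 1111
Step 5: G0=G2|G3=1|1=1 G1=(1+1>=1)=1 G2=(1+1>=1)=1 G3=G1=1 -> 1111
State from step 5 equals state from step 4 -> cycle length 1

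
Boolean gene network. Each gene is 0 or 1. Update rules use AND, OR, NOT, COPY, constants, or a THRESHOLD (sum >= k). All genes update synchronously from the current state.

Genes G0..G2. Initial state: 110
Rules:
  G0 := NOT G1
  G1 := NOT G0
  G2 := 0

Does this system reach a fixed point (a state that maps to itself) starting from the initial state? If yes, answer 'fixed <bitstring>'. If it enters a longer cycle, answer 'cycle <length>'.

Answer: cycle 2

Derivation:
Step 0: 110
Step 1: G0=NOT G1=NOT 1=0 G1=NOT G0=NOT 1=0 G2=0(const) -> 000
Step 2: G0=NOT G1=NOT 0=1 G1=NOT G0=NOT 0=1 G2=0(const) -> 110
Cycle of length 2 starting at step 0 -> no fixed point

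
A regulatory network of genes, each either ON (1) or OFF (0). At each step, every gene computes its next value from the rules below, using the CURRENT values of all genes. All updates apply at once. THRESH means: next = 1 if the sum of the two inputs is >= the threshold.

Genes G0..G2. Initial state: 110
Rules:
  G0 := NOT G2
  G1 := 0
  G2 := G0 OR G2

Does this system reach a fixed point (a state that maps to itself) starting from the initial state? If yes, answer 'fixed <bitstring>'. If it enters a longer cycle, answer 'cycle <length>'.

Answer: fixed 001

Derivation:
Step 0: 110
Step 1: G0=NOT G2=NOT 0=1 G1=0(const) G2=G0|G2=1|0=1 -> 101
Step 2: G0=NOT G2=NOT 1=0 G1=0(const) G2=G0|G2=1|1=1 -> 001
Step 3: G0=NOT G2=NOT 1=0 G1=0(const) G2=G0|G2=0|1=1 -> 001
Fixed point reached at step 2: 001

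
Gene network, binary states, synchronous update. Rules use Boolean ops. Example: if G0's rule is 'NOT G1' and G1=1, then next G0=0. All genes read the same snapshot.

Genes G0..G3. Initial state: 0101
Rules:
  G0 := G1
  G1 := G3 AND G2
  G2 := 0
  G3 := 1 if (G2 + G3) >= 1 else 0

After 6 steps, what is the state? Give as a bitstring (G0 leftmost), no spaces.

Step 1: G0=G1=1 G1=G3&G2=1&0=0 G2=0(const) G3=(0+1>=1)=1 -> 1001
Step 2: G0=G1=0 G1=G3&G2=1&0=0 G2=0(const) G3=(0+1>=1)=1 -> 0001
Step 3: G0=G1=0 G1=G3&G2=1&0=0 G2=0(const) G3=(0+1>=1)=1 -> 0001
Step 4: G0=G1=0 G1=G3&G2=1&0=0 G2=0(const) G3=(0+1>=1)=1 -> 0001
Step 5: G0=G1=0 G1=G3&G2=1&0=0 G2=0(const) G3=(0+1>=1)=1 -> 0001
Step 6: G0=G1=0 G1=G3&G2=1&0=0 G2=0(const) G3=(0+1>=1)=1 -> 0001

0001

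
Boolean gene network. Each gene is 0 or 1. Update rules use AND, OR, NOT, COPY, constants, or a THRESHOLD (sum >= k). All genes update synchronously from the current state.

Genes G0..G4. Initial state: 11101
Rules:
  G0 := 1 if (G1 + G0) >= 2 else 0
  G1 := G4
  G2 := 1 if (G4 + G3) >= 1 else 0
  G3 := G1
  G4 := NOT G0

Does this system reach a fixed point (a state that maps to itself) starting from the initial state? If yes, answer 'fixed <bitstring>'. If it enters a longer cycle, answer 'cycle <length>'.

Answer: fixed 01111

Derivation:
Step 0: 11101
Step 1: G0=(1+1>=2)=1 G1=G4=1 G2=(1+0>=1)=1 G3=G1=1 G4=NOT G0=NOT 1=0 -> 11110
Step 2: G0=(1+1>=2)=1 G1=G4=0 G2=(0+1>=1)=1 G3=G1=1 G4=NOT G0=NOT 1=0 -> 10110
Step 3: G0=(0+1>=2)=0 G1=G4=0 G2=(0+1>=1)=1 G3=G1=0 G4=NOT G0=NOT 1=0 -> 00100
Step 4: G0=(0+0>=2)=0 G1=G4=0 G2=(0+0>=1)=0 G3=G1=0 G4=NOT G0=NOT 0=1 -> 00001
Step 5: G0=(0+0>=2)=0 G1=G4=1 G2=(1+0>=1)=1 G3=G1=0 G4=NOT G0=NOT 0=1 -> 01101
Step 6: G0=(1+0>=2)=0 G1=G4=1 G2=(1+0>=1)=1 G3=G1=1 G4=NOT G0=NOT 0=1 -> 01111
Step 7: G0=(1+0>=2)=0 G1=G4=1 G2=(1+1>=1)=1 G3=G1=1 G4=NOT G0=NOT 0=1 -> 01111
Fixed point reached at step 6: 01111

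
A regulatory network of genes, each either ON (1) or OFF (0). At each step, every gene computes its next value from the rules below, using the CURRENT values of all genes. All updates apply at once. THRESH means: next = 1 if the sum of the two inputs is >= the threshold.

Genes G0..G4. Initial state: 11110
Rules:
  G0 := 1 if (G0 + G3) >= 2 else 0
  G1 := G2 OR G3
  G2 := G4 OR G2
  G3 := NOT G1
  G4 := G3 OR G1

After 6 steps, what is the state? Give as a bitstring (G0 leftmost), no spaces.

Step 1: G0=(1+1>=2)=1 G1=G2|G3=1|1=1 G2=G4|G2=0|1=1 G3=NOT G1=NOT 1=0 G4=G3|G1=1|1=1 -> 11101
Step 2: G0=(1+0>=2)=0 G1=G2|G3=1|0=1 G2=G4|G2=1|1=1 G3=NOT G1=NOT 1=0 G4=G3|G1=0|1=1 -> 01101
Step 3: G0=(0+0>=2)=0 G1=G2|G3=1|0=1 G2=G4|G2=1|1=1 G3=NOT G1=NOT 1=0 G4=G3|G1=0|1=1 -> 01101
Step 4: G0=(0+0>=2)=0 G1=G2|G3=1|0=1 G2=G4|G2=1|1=1 G3=NOT G1=NOT 1=0 G4=G3|G1=0|1=1 -> 01101
Step 5: G0=(0+0>=2)=0 G1=G2|G3=1|0=1 G2=G4|G2=1|1=1 G3=NOT G1=NOT 1=0 G4=G3|G1=0|1=1 -> 01101
Step 6: G0=(0+0>=2)=0 G1=G2|G3=1|0=1 G2=G4|G2=1|1=1 G3=NOT G1=NOT 1=0 G4=G3|G1=0|1=1 -> 01101

01101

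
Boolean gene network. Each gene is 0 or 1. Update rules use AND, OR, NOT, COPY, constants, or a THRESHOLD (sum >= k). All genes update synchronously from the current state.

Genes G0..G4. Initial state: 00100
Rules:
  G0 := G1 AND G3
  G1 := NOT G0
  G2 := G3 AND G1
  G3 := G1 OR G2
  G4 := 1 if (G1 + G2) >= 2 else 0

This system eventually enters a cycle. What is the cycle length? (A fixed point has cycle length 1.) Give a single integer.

Step 0: 00100
Step 1: G0=G1&G3=0&0=0 G1=NOT G0=NOT 0=1 G2=G3&G1=0&0=0 G3=G1|G2=0|1=1 G4=(0+1>=2)=0 -> 01010
Step 2: G0=G1&G3=1&1=1 G1=NOT G0=NOT 0=1 G2=G3&G1=1&1=1 G3=G1|G2=1|0=1 G4=(1+0>=2)=0 -> 11110
Step 3: G0=G1&G3=1&1=1 G1=NOT G0=NOT 1=0 G2=G3&G1=1&1=1 G3=G1|G2=1|1=1 G4=(1+1>=2)=1 -> 10111
Step 4: G0=G1&G3=0&1=0 G1=NOT G0=NOT 1=0 G2=G3&G1=1&0=0 G3=G1|G2=0|1=1 G4=(0+1>=2)=0 -> 00010
Step 5: G0=G1&G3=0&1=0 G1=NOT G0=NOT 0=1 G2=G3&G1=1&0=0 G3=G1|G2=0|0=0 G4=(0+0>=2)=0 -> 01000
Step 6: G0=G1&G3=1&0=0 G1=NOT G0=NOT 0=1 G2=G3&G1=0&1=0 G3=G1|G2=1|0=1 G4=(1+0>=2)=0 -> 01010
State from step 6 equals state from step 1 -> cycle length 5

Answer: 5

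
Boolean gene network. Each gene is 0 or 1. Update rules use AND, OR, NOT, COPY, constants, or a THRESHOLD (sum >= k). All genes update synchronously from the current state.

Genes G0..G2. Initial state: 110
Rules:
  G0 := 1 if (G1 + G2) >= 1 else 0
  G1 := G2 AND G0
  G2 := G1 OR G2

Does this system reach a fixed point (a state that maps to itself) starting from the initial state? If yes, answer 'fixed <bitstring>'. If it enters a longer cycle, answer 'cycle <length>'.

Answer: fixed 111

Derivation:
Step 0: 110
Step 1: G0=(1+0>=1)=1 G1=G2&G0=0&1=0 G2=G1|G2=1|0=1 -> 101
Step 2: G0=(0+1>=1)=1 G1=G2&G0=1&1=1 G2=G1|G2=0|1=1 -> 111
Step 3: G0=(1+1>=1)=1 G1=G2&G0=1&1=1 G2=G1|G2=1|1=1 -> 111
Fixed point reached at step 2: 111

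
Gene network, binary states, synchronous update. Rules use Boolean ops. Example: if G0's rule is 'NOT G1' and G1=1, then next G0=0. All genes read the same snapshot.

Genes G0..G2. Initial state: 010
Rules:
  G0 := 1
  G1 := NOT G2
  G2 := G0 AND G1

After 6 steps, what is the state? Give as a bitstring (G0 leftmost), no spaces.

Step 1: G0=1(const) G1=NOT G2=NOT 0=1 G2=G0&G1=0&1=0 -> 110
Step 2: G0=1(const) G1=NOT G2=NOT 0=1 G2=G0&G1=1&1=1 -> 111
Step 3: G0=1(const) G1=NOT G2=NOT 1=0 G2=G0&G1=1&1=1 -> 101
Step 4: G0=1(const) G1=NOT G2=NOT 1=0 G2=G0&G1=1&0=0 -> 100
Step 5: G0=1(const) G1=NOT G2=NOT 0=1 G2=G0&G1=1&0=0 -> 110
Step 6: G0=1(const) G1=NOT G2=NOT 0=1 G2=G0&G1=1&1=1 -> 111

111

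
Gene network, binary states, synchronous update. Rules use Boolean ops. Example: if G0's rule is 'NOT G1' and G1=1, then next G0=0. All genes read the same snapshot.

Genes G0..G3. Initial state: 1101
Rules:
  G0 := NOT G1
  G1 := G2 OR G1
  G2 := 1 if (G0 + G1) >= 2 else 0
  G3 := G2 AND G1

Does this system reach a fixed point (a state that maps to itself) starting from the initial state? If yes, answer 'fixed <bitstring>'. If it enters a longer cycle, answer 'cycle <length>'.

Step 0: 1101
Step 1: G0=NOT G1=NOT 1=0 G1=G2|G1=0|1=1 G2=(1+1>=2)=1 G3=G2&G1=0&1=0 -> 0110
Step 2: G0=NOT G1=NOT 1=0 G1=G2|G1=1|1=1 G2=(0+1>=2)=0 G3=G2&G1=1&1=1 -> 0101
Step 3: G0=NOT G1=NOT 1=0 G1=G2|G1=0|1=1 G2=(0+1>=2)=0 G3=G2&G1=0&1=0 -> 0100
Step 4: G0=NOT G1=NOT 1=0 G1=G2|G1=0|1=1 G2=(0+1>=2)=0 G3=G2&G1=0&1=0 -> 0100
Fixed point reached at step 3: 0100

Answer: fixed 0100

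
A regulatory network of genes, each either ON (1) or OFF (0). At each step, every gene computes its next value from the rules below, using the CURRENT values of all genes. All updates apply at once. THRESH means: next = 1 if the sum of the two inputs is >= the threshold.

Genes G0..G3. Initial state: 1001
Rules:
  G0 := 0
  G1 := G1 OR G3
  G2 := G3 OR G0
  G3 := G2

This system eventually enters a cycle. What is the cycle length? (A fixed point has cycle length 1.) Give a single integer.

Step 0: 1001
Step 1: G0=0(const) G1=G1|G3=0|1=1 G2=G3|G0=1|1=1 G3=G2=0 -> 0110
Step 2: G0=0(const) G1=G1|G3=1|0=1 G2=G3|G0=0|0=0 G3=G2=1 -> 0101
Step 3: G0=0(const) G1=G1|G3=1|1=1 G2=G3|G0=1|0=1 G3=G2=0 -> 0110
State from step 3 equals state from step 1 -> cycle length 2

Answer: 2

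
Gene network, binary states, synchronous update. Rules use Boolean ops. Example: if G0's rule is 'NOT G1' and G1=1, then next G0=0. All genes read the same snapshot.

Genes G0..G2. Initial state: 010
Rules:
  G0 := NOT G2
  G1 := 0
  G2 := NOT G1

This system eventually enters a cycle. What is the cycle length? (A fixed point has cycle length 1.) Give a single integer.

Step 0: 010
Step 1: G0=NOT G2=NOT 0=1 G1=0(const) G2=NOT G1=NOT 1=0 -> 100
Step 2: G0=NOT G2=NOT 0=1 G1=0(const) G2=NOT G1=NOT 0=1 -> 101
Step 3: G0=NOT G2=NOT 1=0 G1=0(const) G2=NOT G1=NOT 0=1 -> 001
Step 4: G0=NOT G2=NOT 1=0 G1=0(const) G2=NOT G1=NOT 0=1 -> 001
State from step 4 equals state from step 3 -> cycle length 1

Answer: 1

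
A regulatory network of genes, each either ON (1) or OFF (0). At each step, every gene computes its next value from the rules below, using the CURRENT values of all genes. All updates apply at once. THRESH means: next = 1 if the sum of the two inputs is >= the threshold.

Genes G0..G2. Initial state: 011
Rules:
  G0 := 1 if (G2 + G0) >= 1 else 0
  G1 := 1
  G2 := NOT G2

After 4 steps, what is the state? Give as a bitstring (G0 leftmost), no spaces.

Step 1: G0=(1+0>=1)=1 G1=1(const) G2=NOT G2=NOT 1=0 -> 110
Step 2: G0=(0+1>=1)=1 G1=1(const) G2=NOT G2=NOT 0=1 -> 111
Step 3: G0=(1+1>=1)=1 G1=1(const) G2=NOT G2=NOT 1=0 -> 110
Step 4: G0=(0+1>=1)=1 G1=1(const) G2=NOT G2=NOT 0=1 -> 111

111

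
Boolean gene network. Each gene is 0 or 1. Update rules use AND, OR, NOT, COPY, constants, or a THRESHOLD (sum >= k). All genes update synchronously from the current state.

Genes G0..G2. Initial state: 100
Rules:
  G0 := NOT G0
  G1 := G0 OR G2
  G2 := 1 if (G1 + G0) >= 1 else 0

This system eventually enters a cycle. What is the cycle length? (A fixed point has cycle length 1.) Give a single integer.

Answer: 2

Derivation:
Step 0: 100
Step 1: G0=NOT G0=NOT 1=0 G1=G0|G2=1|0=1 G2=(0+1>=1)=1 -> 011
Step 2: G0=NOT G0=NOT 0=1 G1=G0|G2=0|1=1 G2=(1+0>=1)=1 -> 111
Step 3: G0=NOT G0=NOT 1=0 G1=G0|G2=1|1=1 G2=(1+1>=1)=1 -> 011
State from step 3 equals state from step 1 -> cycle length 2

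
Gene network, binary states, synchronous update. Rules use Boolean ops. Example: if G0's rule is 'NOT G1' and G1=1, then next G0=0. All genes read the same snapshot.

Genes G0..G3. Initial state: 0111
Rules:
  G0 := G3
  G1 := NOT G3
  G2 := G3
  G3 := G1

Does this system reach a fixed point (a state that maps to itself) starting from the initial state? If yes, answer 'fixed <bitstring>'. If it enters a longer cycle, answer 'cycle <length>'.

Step 0: 0111
Step 1: G0=G3=1 G1=NOT G3=NOT 1=0 G2=G3=1 G3=G1=1 -> 1011
Step 2: G0=G3=1 G1=NOT G3=NOT 1=0 G2=G3=1 G3=G1=0 -> 1010
Step 3: G0=G3=0 G1=NOT G3=NOT 0=1 G2=G3=0 G3=G1=0 -> 0100
Step 4: G0=G3=0 G1=NOT G3=NOT 0=1 G2=G3=0 G3=G1=1 -> 0101
Step 5: G0=G3=1 G1=NOT G3=NOT 1=0 G2=G3=1 G3=G1=1 -> 1011
Cycle of length 4 starting at step 1 -> no fixed point

Answer: cycle 4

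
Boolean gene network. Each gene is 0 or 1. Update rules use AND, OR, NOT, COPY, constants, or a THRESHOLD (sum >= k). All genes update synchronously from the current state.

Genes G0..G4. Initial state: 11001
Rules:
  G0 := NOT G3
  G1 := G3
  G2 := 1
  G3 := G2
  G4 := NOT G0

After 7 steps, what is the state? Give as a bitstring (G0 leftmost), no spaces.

Step 1: G0=NOT G3=NOT 0=1 G1=G3=0 G2=1(const) G3=G2=0 G4=NOT G0=NOT 1=0 -> 10100
Step 2: G0=NOT G3=NOT 0=1 G1=G3=0 G2=1(const) G3=G2=1 G4=NOT G0=NOT 1=0 -> 10110
Step 3: G0=NOT G3=NOT 1=0 G1=G3=1 G2=1(const) G3=G2=1 G4=NOT G0=NOT 1=0 -> 01110
Step 4: G0=NOT G3=NOT 1=0 G1=G3=1 G2=1(const) G3=G2=1 G4=NOT G0=NOT 0=1 -> 01111
Step 5: G0=NOT G3=NOT 1=0 G1=G3=1 G2=1(const) G3=G2=1 G4=NOT G0=NOT 0=1 -> 01111
Step 6: G0=NOT G3=NOT 1=0 G1=G3=1 G2=1(const) G3=G2=1 G4=NOT G0=NOT 0=1 -> 01111
Step 7: G0=NOT G3=NOT 1=0 G1=G3=1 G2=1(const) G3=G2=1 G4=NOT G0=NOT 0=1 -> 01111

01111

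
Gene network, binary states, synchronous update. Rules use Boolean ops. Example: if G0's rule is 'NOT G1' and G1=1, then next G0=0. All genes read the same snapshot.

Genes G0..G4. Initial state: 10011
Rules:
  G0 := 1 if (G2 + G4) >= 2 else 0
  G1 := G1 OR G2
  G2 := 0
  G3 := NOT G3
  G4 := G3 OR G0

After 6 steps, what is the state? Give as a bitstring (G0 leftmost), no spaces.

Step 1: G0=(0+1>=2)=0 G1=G1|G2=0|0=0 G2=0(const) G3=NOT G3=NOT 1=0 G4=G3|G0=1|1=1 -> 00001
Step 2: G0=(0+1>=2)=0 G1=G1|G2=0|0=0 G2=0(const) G3=NOT G3=NOT 0=1 G4=G3|G0=0|0=0 -> 00010
Step 3: G0=(0+0>=2)=0 G1=G1|G2=0|0=0 G2=0(const) G3=NOT G3=NOT 1=0 G4=G3|G0=1|0=1 -> 00001
Step 4: G0=(0+1>=2)=0 G1=G1|G2=0|0=0 G2=0(const) G3=NOT G3=NOT 0=1 G4=G3|G0=0|0=0 -> 00010
Step 5: G0=(0+0>=2)=0 G1=G1|G2=0|0=0 G2=0(const) G3=NOT G3=NOT 1=0 G4=G3|G0=1|0=1 -> 00001
Step 6: G0=(0+1>=2)=0 G1=G1|G2=0|0=0 G2=0(const) G3=NOT G3=NOT 0=1 G4=G3|G0=0|0=0 -> 00010

00010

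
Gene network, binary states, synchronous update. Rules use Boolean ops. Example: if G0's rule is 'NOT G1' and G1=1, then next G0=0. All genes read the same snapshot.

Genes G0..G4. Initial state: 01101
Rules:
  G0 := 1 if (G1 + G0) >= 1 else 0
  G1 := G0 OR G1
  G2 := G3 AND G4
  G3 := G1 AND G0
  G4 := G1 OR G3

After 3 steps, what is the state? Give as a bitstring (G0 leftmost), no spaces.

Step 1: G0=(1+0>=1)=1 G1=G0|G1=0|1=1 G2=G3&G4=0&1=0 G3=G1&G0=1&0=0 G4=G1|G3=1|0=1 -> 11001
Step 2: G0=(1+1>=1)=1 G1=G0|G1=1|1=1 G2=G3&G4=0&1=0 G3=G1&G0=1&1=1 G4=G1|G3=1|0=1 -> 11011
Step 3: G0=(1+1>=1)=1 G1=G0|G1=1|1=1 G2=G3&G4=1&1=1 G3=G1&G0=1&1=1 G4=G1|G3=1|1=1 -> 11111

11111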